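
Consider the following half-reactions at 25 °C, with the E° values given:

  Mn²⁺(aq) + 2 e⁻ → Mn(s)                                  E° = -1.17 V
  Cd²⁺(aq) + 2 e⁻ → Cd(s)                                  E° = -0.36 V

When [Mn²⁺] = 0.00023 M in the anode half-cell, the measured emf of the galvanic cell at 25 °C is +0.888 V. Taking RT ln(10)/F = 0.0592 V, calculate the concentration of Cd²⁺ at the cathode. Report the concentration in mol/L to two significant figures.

Cd²⁺/Cd is the cathode, Mn²⁺/Mn the anode: E°cell = +0.81 V, n = 2.
Overall reaction: Cd²⁺(aq) + Mn(s) → Cd(s) + Mn²⁺(aq); Q = [Mn²⁺]^1/[Cd²⁺]^1.
From E = E° − (0.0592/n) log Q: log Q = (E° − E)·n/0.0592 = (+0.81 − (+0.888))·2/0.0592 = -2.6351.
So 1·log[Cd²⁺] = 1·log(0.00023) − log Q = -3.6383 − (-2.6351) = -1.0032; [Cd²⁺] = 10^(-1.0032) ≈ 0.099 M.

0.099 M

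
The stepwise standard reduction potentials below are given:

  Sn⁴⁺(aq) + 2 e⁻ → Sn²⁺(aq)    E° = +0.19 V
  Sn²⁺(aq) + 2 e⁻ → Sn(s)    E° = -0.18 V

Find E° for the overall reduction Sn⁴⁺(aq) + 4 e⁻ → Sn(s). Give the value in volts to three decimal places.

Adding the free-energy changes (−nFE°) of the two steps gives −n₃FE°₃ = −n₁FE°₁ − n₂FE°₂.
E°₃ = (2×+0.19 + 2×-0.18) / 4 = (+0.020) / 4 = +0.005 V.

+0.005 V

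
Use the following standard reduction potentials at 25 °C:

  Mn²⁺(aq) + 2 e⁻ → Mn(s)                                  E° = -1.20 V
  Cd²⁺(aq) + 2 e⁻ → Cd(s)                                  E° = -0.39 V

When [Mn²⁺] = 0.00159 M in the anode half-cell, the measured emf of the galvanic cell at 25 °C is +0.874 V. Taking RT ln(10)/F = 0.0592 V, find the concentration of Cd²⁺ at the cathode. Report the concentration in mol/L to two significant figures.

0.23 M

Cd²⁺/Cd is the cathode, Mn²⁺/Mn the anode: E°cell = +0.81 V, n = 2.
Overall reaction: Cd²⁺(aq) + Mn(s) → Cd(s) + Mn²⁺(aq); Q = [Mn²⁺]^1/[Cd²⁺]^1.
From E = E° − (0.0592/n) log Q: log Q = (E° − E)·n/0.0592 = (+0.81 − (+0.874))·2/0.0592 = -2.1622.
So 1·log[Cd²⁺] = 1·log(0.00159) − log Q = -2.7986 − (-2.1622) = -0.6364; [Cd²⁺] = 10^(-0.6364) ≈ 0.23 M.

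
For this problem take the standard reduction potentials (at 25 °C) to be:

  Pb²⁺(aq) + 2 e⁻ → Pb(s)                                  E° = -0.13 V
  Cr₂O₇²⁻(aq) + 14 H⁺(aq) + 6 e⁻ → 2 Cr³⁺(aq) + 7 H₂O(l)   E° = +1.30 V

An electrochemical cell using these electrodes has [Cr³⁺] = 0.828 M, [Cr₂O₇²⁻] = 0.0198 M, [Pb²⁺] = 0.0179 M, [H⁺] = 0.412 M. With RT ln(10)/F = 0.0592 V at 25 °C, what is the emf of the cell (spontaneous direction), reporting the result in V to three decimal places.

Cr₂O₇²⁻/Cr³⁺ is the cathode (higher E°), Pb²⁺/Pb the anode: E°cell = +1.30 − (-0.13) = +1.43 V, n = 6.
Overall: Cr₂O₇²⁻(aq) + 14 H⁺(aq) + 3 Pb(s) → 2 Cr³⁺(aq) + 7 H₂O(l) + 3 Pb²⁺(aq)
Q = [Cr³⁺]^2·[Pb²⁺]^3 / ([Cr₂O₇²⁻]·[H⁺]^14); log Q = 1.689.
E = E° − (0.0592/n) log Q = +1.43 − (0.0592/6)(1.689) = +1.413 V.

+1.413 V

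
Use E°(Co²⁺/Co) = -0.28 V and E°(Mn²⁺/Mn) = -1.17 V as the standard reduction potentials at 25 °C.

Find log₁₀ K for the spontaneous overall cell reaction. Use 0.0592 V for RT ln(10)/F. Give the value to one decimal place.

30.1

Cathode: Co²⁺/Co; anode: Mn²⁺/Mn. E°cell = +0.89 V, n = 2.
log K = nE°cell / 0.0592 = (2)(+0.89) / 0.0592 = 30.1.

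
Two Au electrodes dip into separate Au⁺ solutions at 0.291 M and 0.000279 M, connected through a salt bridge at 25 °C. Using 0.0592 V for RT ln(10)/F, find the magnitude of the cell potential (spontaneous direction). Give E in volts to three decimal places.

For a concentration cell E°cell = 0. The 0.291 M side is the cathode (reduction is favoured where [Au⁺] is higher).
With n = 1, E = −(0.0592/1) log([Au⁺]ₐₙ/[Au⁺]꜀ₐₜ) = −(0.0592/1) log(0.000279/0.291) = −(0.0592/1)(-3.018) = +0.179 V.

+0.179 V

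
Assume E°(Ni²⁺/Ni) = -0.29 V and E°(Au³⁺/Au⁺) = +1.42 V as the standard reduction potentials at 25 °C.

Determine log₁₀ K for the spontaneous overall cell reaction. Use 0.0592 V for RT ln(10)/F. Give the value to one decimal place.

Cathode: Au³⁺/Au⁺; anode: Ni²⁺/Ni. E°cell = +1.71 V, n = 2.
log K = nE°cell / 0.0592 = (2)(+1.71) / 0.0592 = 57.8.

57.8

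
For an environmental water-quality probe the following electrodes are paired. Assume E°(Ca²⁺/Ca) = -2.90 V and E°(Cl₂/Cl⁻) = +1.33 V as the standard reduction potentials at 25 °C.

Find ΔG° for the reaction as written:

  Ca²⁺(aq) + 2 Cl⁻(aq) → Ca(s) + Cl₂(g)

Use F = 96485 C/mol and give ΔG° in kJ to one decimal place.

+816.3 kJ

As written, Ca²⁺/Ca is reduced (cathode) and Cl₂/Cl⁻ is oxidised (anode), so E°cell = (-2.90) − (+1.33) = -4.23 V.
Balancing electrons gives n = 2.
ΔG° = −nFE° = −(2)(96485)(-4.23) = 816,263 J = +816.3 kJ.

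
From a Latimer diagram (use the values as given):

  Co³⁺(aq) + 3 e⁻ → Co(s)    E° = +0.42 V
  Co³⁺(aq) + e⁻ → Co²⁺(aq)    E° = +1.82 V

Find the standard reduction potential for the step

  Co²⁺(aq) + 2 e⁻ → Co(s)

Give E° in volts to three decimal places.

-0.280 V

Sequential free energies add, so n₃E°₃ = n₁E°₁ + n₂E°₂.
With n₃ = 3, and the known step contributing 1×(+1.82) V, the unknown satisfies 2·E° = 3×(+0.42) − 1×(+1.82) = -0.560.
E° = -0.560 / 2 = -0.280 V.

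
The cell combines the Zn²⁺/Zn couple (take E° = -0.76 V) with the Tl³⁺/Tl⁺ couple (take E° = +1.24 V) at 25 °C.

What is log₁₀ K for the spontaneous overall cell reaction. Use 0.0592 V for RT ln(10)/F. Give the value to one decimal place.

Cathode: Tl³⁺/Tl⁺; anode: Zn²⁺/Zn. E°cell = +2.00 V, n = 2.
log K = nE°cell / 0.0592 = (2)(+2.00) / 0.0592 = 67.6.

67.6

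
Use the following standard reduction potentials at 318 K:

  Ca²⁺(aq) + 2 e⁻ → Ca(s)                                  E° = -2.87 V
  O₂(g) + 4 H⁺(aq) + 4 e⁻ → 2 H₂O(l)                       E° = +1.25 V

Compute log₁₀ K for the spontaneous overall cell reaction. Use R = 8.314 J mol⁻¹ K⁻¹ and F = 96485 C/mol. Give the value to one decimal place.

Cathode: O₂/H₂O; anode: Ca²⁺/Ca. E°cell = (+1.25) − (-2.87) = +4.12 V, with n = 4.
ΔG° = −nFE° = −RT ln K, so ln K = nFE°/(RT) = (4)(96485)(+4.12) / ((8.314)(318)) = 601.423.
log₁₀ K = 601.423 / ln 10 = 261.2.

261.2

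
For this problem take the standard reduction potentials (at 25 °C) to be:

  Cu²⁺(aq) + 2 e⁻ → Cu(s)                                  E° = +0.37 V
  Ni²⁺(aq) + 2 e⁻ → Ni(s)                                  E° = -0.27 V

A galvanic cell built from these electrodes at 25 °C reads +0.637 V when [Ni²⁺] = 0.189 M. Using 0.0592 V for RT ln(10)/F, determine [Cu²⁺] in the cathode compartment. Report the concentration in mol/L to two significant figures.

0.15 M

Cu²⁺/Cu is the cathode, Ni²⁺/Ni the anode: E°cell = +0.64 V, n = 2.
Overall reaction: Cu²⁺(aq) + Ni(s) → Cu(s) + Ni²⁺(aq); Q = [Ni²⁺]^1/[Cu²⁺]^1.
From E = E° − (0.0592/n) log Q: log Q = (E° − E)·n/0.0592 = (+0.64 − (+0.637))·2/0.0592 = 0.1014.
So 1·log[Cu²⁺] = 1·log(0.189) − log Q = -0.7235 − (0.1014) = -0.8249; [Cu²⁺] = 10^(-0.8249) ≈ 0.15 M.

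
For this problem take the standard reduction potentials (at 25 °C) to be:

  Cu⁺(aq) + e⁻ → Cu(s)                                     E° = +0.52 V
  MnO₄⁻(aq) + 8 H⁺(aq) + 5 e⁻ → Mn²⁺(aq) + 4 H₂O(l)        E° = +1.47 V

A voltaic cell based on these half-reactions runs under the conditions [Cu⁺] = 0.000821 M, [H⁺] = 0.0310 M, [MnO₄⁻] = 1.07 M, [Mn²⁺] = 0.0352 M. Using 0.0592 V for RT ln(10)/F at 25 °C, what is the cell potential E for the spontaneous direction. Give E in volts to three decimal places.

MnO₄⁻/Mn²⁺ is the cathode (higher E°), Cu⁺/Cu the anode: E°cell = +1.47 − (+0.52) = +0.95 V, n = 5.
Overall: MnO₄⁻(aq) + 8 H⁺(aq) + 5 Cu(s) → Mn²⁺(aq) + 4 H₂O(l) + 5 Cu⁺(aq)
Q = [Mn²⁺]·[Cu⁺]^5 / ([MnO₄⁻]·[H⁺]^8); log Q = -4.842.
E = E° − (0.0592/n) log Q = +0.95 − (0.0592/5)(-4.842) = +1.007 V.

+1.007 V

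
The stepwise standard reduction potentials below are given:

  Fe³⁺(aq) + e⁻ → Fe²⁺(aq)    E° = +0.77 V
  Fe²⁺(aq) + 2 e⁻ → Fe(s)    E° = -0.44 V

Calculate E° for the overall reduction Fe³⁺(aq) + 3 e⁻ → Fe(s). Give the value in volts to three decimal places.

-0.037 V

Standard free energies of sequential steps add: ΔG°₃ = ΔG°₁ + ΔG°₂, so n₃E°₃ = n₁E°₁ + n₂E°₂.
E°₃ = (1×+0.77 + 2×-0.44) / 3 = (-0.110) / 3 = -0.037 V.
Simply averaging or adding the two E° values would be wrong; the electron-weighted sum is required.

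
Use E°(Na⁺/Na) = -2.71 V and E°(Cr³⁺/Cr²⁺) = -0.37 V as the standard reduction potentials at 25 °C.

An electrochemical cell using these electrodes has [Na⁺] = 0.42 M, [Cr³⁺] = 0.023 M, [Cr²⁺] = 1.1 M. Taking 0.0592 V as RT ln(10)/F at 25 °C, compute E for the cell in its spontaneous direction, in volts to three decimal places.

+2.263 V

Cr³⁺/Cr²⁺ is the cathode (higher E°), Na⁺/Na the anode: E°cell = -0.37 − (-2.71) = +2.34 V, n = 1.
Overall: Cr³⁺(aq) + Na(s) → Cr²⁺(aq) + Na⁺(aq)
Q = [Cr²⁺]·[Na⁺] / ([Cr³⁺]); log Q = 1.303.
E = E° − (0.0592/n) log Q = +2.34 − (0.0592/1)(1.303) = +2.263 V.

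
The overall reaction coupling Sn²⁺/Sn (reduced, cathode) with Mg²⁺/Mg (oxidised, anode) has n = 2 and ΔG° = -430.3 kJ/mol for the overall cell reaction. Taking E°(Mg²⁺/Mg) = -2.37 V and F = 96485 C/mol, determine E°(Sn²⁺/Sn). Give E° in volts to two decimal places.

-0.14 V

E°cell = −ΔG°/(nF) = −(-430.3×10³)/((2)(96485)) = +2.230 V.
Since Sn²⁺/Sn is the cathode and Mg²⁺/Mg the anode, E°cell = E°(Sn²⁺/Sn) − E°(Mg²⁺/Mg).
So E°(Sn²⁺/Sn) = E°cell + E°(Mg²⁺/Mg) = +2.230 + (-2.37) = -0.14 V.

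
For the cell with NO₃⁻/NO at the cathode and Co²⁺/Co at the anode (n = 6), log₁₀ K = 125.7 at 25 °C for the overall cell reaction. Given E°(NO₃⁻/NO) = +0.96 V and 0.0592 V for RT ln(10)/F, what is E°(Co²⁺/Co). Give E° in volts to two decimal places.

E°cell = (0.0592/n)·log K = (0.0592/6)(125.7) = +1.240 V.
Since NO₃⁻/NO is the cathode and Co²⁺/Co the anode, E°cell = E°(NO₃⁻/NO) − E°(Co²⁺/Co).
So E°(Co²⁺/Co) = E°(NO₃⁻/NO) − E°cell = (+0.96) − (+1.240) = -0.28 V.

-0.28 V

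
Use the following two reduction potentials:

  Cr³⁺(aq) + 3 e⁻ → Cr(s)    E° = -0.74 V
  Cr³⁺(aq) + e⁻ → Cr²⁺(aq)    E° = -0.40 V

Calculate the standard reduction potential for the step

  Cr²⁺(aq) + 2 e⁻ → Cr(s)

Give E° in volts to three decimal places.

-0.910 V

Sequential free energies add, so n₃E°₃ = n₁E°₁ + n₂E°₂.
With n₃ = 3, and the known step contributing 1×(-0.40) V, the unknown satisfies 2·E° = 3×(-0.74) − 1×(-0.40) = -1.820.
E° = -1.820 / 2 = -0.910 V.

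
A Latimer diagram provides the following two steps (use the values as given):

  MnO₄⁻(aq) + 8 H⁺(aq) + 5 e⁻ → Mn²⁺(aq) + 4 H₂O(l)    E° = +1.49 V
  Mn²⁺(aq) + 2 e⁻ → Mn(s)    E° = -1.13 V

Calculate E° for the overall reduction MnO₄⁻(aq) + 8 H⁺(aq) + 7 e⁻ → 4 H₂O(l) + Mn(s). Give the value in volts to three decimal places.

Since ΔG° = −nFE° is additive over sequential reductions, n₃E°₃ = n₁E°₁ + n₂E°₂.
E°₃ = (5×+1.49 + 2×-1.13) / 7 = (+5.190) / 7 = +0.741 V.

+0.741 V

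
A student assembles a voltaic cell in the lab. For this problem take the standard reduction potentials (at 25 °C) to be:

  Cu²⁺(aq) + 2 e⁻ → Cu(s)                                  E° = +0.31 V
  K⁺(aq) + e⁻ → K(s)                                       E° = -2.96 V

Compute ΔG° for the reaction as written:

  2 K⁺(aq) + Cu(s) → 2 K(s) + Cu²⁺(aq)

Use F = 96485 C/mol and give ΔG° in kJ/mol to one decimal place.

As written, K⁺/K is reduced (cathode) and Cu²⁺/Cu is oxidised (anode), so E°cell = (-2.96) − (+0.31) = -3.27 V.
Balancing electrons gives n = 2.
ΔG° = −nFE° = −(2)(96485)(-3.27) = 631,012 J = +631.0 kJ/mol.

+631.0 kJ/mol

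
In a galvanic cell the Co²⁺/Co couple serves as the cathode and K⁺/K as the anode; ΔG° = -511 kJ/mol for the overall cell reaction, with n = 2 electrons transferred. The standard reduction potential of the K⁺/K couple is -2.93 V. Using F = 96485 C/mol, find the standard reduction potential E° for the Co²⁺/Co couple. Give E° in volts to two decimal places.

E°cell = −ΔG°/(nF) = −(-511×10³)/((2)(96485)) = +2.648 V.
Since Co²⁺/Co is the cathode and K⁺/K the anode, E°cell = E°(Co²⁺/Co) − E°(K⁺/K).
So E°(Co²⁺/Co) = E°cell + E°(K⁺/K) = +2.648 + (-2.93) = -0.28 V.

-0.28 V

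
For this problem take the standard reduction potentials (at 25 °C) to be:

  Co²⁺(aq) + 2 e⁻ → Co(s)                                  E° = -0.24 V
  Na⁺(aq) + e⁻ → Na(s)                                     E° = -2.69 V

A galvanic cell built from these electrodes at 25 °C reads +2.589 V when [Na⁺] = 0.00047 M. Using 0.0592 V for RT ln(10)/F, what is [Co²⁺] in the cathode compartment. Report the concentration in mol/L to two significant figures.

0.011 M

Co²⁺/Co is the cathode, Na⁺/Na the anode: E°cell = +2.45 V, n = 2.
Overall reaction: Co²⁺(aq) + 2 Na(s) → Co(s) + 2 Na⁺(aq); Q = [Na⁺]^2/[Co²⁺]^1.
From E = E° − (0.0592/n) log Q: log Q = (E° − E)·n/0.0592 = (+2.45 − (+2.589))·2/0.0592 = -4.6959.
So 1·log[Co²⁺] = 2·log(0.00047) − log Q = -6.6558 − (-4.6959) = -1.9599; [Co²⁺] = 10^(-1.9599) ≈ 0.011 M.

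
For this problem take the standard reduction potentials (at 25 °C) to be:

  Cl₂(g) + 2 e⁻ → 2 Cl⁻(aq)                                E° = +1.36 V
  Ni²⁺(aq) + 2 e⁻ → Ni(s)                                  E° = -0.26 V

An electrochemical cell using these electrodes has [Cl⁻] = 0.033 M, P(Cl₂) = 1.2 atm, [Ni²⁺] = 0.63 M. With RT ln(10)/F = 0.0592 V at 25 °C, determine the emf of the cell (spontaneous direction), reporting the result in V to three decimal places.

+1.716 V

Cl₂/Cl⁻ is the cathode (higher E°), Ni²⁺/Ni the anode: E°cell = +1.36 − (-0.26) = +1.62 V, n = 2.
Overall: Cl₂(g) + Ni(s) → 2 Cl⁻(aq) + Ni²⁺(aq)
Q = [Cl⁻]^2·[Ni²⁺] / (P(Cl₂)); log Q = -3.243.
E = E° − (0.0592/n) log Q = +1.62 − (0.0592/2)(-3.243) = +1.716 V.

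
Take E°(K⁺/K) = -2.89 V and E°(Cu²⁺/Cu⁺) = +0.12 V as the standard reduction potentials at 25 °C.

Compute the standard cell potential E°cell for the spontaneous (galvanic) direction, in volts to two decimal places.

The Cu²⁺/Cu⁺ couple has the higher reduction potential, so it is the cathode; K⁺/K is oxidised at the anode.
E°cell = E°(cathode) − E°(anode) = (+0.12) − (-2.89) = +3.01 V.

+3.01 V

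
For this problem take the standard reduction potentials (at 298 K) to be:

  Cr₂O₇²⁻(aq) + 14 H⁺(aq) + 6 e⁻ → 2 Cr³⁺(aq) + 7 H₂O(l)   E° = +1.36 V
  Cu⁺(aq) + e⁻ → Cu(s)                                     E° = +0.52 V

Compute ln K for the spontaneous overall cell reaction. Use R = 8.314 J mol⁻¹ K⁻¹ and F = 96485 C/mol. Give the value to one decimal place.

Cathode: Cr₂O₇²⁻/Cr³⁺; anode: Cu⁺/Cu. E°cell = (+1.36) − (+0.52) = +0.84 V, with n = 6.
ΔG° = −nFE° = −RT ln K, so ln K = nFE°/(RT) = (6)(96485)(+0.84) / ((8.314)(298)) = 196.275.

196.3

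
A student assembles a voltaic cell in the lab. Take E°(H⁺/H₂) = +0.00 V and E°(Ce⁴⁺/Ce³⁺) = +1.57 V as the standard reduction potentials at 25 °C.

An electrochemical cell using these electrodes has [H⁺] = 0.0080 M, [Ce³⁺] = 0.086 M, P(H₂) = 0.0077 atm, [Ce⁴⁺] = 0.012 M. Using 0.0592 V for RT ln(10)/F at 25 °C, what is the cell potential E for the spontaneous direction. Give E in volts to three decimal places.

+1.581 V

Ce⁴⁺/Ce³⁺ is the cathode (higher E°), H⁺/H₂ the anode: E°cell = +1.57 − (+0.00) = +1.57 V, n = 2.
Overall: 2 Ce⁴⁺(aq) + H₂(g) → 2 Ce³⁺(aq) + 2 H⁺(aq)
Q = [Ce³⁺]^2·[H⁺]^2 / ([Ce⁴⁺]^2·P(H₂)); log Q = -0.370.
E = E° − (0.0592/n) log Q = +1.57 − (0.0592/2)(-0.370) = +1.581 V.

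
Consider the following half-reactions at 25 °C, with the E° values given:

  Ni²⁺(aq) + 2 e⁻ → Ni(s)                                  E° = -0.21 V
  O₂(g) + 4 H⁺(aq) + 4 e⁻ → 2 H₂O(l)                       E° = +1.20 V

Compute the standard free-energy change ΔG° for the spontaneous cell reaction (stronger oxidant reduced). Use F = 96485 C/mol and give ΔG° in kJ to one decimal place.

O₂/H₂O (E° = +1.20 V) is the cathode; Ni²⁺/Ni (E° = -0.21 V) is the anode, so E°cell = +1.41 V.
Balancing electrons gives n = 4 (lcm of 4 and 2).
ΔG° = −nFE° = −(4)(96485)(+1.41) = -544,175 J = -544.2 kJ.

-544.2 kJ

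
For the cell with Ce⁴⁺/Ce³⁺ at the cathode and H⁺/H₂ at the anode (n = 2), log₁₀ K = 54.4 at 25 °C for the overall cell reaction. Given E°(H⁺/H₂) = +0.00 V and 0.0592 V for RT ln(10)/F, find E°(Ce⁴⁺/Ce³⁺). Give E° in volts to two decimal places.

E°cell = (0.0592/n)·log K = (0.0592/2)(54.4) = +1.610 V.
Since Ce⁴⁺/Ce³⁺ is the cathode and H⁺/H₂ the anode, E°cell = E°(Ce⁴⁺/Ce³⁺) − E°(H⁺/H₂).
So E°(Ce⁴⁺/Ce³⁺) = E°cell + E°(H⁺/H₂) = +1.610 + (+0.00) = +1.61 V.

+1.61 V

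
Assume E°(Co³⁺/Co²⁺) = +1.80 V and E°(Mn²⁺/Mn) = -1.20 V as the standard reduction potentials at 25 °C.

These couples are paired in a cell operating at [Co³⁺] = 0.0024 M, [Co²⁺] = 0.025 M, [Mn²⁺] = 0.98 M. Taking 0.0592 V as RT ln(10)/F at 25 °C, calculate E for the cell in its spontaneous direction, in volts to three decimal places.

Co³⁺/Co²⁺ is the cathode (higher E°), Mn²⁺/Mn the anode: E°cell = +1.80 − (-1.20) = +3.00 V, n = 2.
Overall: 2 Co³⁺(aq) + Mn(s) → 2 Co²⁺(aq) + Mn²⁺(aq)
Q = [Co²⁺]^2·[Mn²⁺] / ([Co³⁺]^2); log Q = 2.027.
E = E° − (0.0592/n) log Q = +3.00 − (0.0592/2)(2.027) = +2.940 V.

+2.940 V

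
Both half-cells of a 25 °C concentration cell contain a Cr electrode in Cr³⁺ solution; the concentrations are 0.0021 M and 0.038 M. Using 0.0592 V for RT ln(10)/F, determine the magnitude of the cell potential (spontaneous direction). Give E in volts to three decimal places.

+0.025 V

For a concentration cell E°cell = 0. The 0.038 M side is the cathode (reduction is favoured where [Cr³⁺] is higher).
With n = 3, E = −(0.0592/3) log([Cr³⁺]ₐₙ/[Cr³⁺]꜀ₐₜ) = −(0.0592/3) log(0.0021/0.038) = −(0.0592/3)(-1.258) = +0.025 V.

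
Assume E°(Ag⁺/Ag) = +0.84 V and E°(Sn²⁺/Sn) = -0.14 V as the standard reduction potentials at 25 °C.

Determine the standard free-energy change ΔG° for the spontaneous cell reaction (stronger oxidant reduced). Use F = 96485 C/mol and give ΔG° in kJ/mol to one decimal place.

Ag⁺/Ag (E° = +0.84 V) is the cathode; Sn²⁺/Sn (E° = -0.14 V) is the anode, so E°cell = +0.98 V.
Balancing electrons gives n = 2 (lcm of 1 and 2).
ΔG° = −nFE° = −(2)(96485)(+0.98) = -189,111 J = -189.1 kJ/mol.

-189.1 kJ/mol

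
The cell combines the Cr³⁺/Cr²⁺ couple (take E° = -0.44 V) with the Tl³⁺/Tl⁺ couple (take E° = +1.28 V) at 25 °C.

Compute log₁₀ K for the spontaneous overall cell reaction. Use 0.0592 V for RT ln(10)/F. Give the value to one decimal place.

58.1

Cathode: Tl³⁺/Tl⁺; anode: Cr³⁺/Cr²⁺. E°cell = +1.72 V, n = 2.
log K = nE°cell / 0.0592 = (2)(+1.72) / 0.0592 = 58.1.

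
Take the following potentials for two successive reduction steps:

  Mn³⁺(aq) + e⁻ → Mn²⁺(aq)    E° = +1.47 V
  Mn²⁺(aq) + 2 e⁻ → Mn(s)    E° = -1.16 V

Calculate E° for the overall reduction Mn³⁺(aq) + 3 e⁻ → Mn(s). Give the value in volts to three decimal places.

-0.283 V

Standard free energies of sequential steps add: ΔG°₃ = ΔG°₁ + ΔG°₂, so n₃E°₃ = n₁E°₁ + n₂E°₂.
E°₃ = (1×+1.47 + 2×-1.16) / 3 = (-0.850) / 3 = -0.283 V.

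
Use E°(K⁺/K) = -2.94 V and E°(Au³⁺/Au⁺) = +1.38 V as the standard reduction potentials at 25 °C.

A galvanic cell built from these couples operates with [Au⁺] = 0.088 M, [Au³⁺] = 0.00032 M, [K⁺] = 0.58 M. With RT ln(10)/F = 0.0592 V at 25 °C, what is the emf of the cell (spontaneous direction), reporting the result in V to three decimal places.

+4.262 V

Au³⁺/Au⁺ is the cathode (higher E°), K⁺/K the anode: E°cell = +1.38 − (-2.94) = +4.32 V, n = 2.
Overall: Au³⁺(aq) + 2 K(s) → Au⁺(aq) + 2 K⁺(aq)
Q = [Au⁺]·[K⁺]^2 / ([Au³⁺]); log Q = 1.966.
E = E° − (0.0592/n) log Q = +4.32 − (0.0592/2)(1.966) = +4.262 V.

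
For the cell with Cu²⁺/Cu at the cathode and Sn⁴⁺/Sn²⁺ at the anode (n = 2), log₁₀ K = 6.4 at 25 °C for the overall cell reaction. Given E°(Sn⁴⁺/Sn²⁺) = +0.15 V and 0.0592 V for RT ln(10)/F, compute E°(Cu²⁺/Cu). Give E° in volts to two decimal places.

E°cell = (0.0592/n)·log K = (0.0592/2)(6.4) = +0.189 V.
Since Cu²⁺/Cu is the cathode and Sn⁴⁺/Sn²⁺ the anode, E°cell = E°(Cu²⁺/Cu) − E°(Sn⁴⁺/Sn²⁺).
So E°(Cu²⁺/Cu) = E°cell + E°(Sn⁴⁺/Sn²⁺) = +0.189 + (+0.15) = +0.34 V.

+0.34 V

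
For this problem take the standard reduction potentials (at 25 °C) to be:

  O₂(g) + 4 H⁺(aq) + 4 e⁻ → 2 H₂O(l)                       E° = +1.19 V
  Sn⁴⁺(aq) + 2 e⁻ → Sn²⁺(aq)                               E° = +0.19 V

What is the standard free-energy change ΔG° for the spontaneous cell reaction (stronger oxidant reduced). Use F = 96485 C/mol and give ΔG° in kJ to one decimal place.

O₂/H₂O (E° = +1.19 V) is the cathode; Sn⁴⁺/Sn²⁺ (E° = +0.19 V) is the anode, so E°cell = +1.00 V.
Balancing electrons gives n = 4 (lcm of 4 and 2).
ΔG° = −nFE° = −(4)(96485)(+1.00) = -385,940 J = -385.9 kJ.

-385.9 kJ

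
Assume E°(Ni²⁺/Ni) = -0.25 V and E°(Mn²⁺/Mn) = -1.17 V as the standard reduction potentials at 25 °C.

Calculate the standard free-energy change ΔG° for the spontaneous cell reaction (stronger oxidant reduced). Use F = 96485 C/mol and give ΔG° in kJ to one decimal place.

Ni²⁺/Ni (E° = -0.25 V) is the cathode; Mn²⁺/Mn (E° = -1.17 V) is the anode, so E°cell = +0.92 V.
Balancing electrons gives n = 2 (lcm of 2 and 2).
ΔG° = −nFE° = −(2)(96485)(+0.92) = -177,532 J = -177.5 kJ.

-177.5 kJ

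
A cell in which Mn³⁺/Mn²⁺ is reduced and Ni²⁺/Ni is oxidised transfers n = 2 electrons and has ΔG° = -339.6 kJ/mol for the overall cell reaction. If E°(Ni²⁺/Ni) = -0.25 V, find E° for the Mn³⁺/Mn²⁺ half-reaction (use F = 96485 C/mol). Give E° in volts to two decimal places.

+1.51 V

E°cell = −ΔG°/(nF) = −(-339.6×10³)/((2)(96485)) = +1.760 V.
Since Mn³⁺/Mn²⁺ is the cathode and Ni²⁺/Ni the anode, E°cell = E°(Mn³⁺/Mn²⁺) − E°(Ni²⁺/Ni).
So E°(Mn³⁺/Mn²⁺) = E°cell + E°(Ni²⁺/Ni) = +1.760 + (-0.25) = +1.51 V.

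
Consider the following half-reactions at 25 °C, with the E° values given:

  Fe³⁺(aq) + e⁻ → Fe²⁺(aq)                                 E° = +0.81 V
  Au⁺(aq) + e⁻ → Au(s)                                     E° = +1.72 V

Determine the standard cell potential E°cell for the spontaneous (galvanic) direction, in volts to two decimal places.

+0.91 V

The Au⁺/Au couple has the higher reduction potential, so it is the cathode; Fe³⁺/Fe²⁺ is oxidised at the anode.
E°cell = E°(cathode) − E°(anode) = (+1.72) − (+0.81) = +0.91 V.
Since E°cell > 0, the reaction is spontaneous under standard conditions.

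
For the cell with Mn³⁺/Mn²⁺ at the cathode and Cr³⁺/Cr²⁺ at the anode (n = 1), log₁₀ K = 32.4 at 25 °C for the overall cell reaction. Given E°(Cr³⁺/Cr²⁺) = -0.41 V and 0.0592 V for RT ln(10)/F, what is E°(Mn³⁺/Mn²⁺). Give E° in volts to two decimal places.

+1.51 V

E°cell = (0.0592/n)·log K = (0.0592/1)(32.4) = +1.918 V.
Since Mn³⁺/Mn²⁺ is the cathode and Cr³⁺/Cr²⁺ the anode, E°cell = E°(Mn³⁺/Mn²⁺) − E°(Cr³⁺/Cr²⁺).
So E°(Mn³⁺/Mn²⁺) = E°cell + E°(Cr³⁺/Cr²⁺) = +1.918 + (-0.41) = +1.51 V.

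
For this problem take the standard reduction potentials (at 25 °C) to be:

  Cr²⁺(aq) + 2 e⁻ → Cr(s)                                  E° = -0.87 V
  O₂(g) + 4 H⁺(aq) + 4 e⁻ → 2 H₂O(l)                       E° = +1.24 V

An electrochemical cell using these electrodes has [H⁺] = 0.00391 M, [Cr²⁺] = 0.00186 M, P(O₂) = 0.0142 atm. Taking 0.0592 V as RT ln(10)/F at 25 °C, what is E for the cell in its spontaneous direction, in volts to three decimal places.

O₂/H₂O is the cathode (higher E°), Cr²⁺/Cr the anode: E°cell = +1.24 − (-0.87) = +2.11 V, n = 4.
Overall: O₂(g) + 4 H⁺(aq) + 2 Cr(s) → 2 H₂O(l) + 2 Cr²⁺(aq)
Q = [Cr²⁺]^2 / (P(O₂)·[H⁺]^4); log Q = 6.018.
E = E° − (0.0592/n) log Q = +2.11 − (0.0592/4)(6.018) = +2.021 V.

+2.021 V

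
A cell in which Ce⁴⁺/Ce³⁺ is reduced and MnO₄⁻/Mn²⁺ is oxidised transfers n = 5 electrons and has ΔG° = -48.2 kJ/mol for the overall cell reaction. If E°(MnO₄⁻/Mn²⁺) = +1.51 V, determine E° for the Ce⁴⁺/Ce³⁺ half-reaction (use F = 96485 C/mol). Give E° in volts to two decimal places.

+1.61 V

E°cell = −ΔG°/(nF) = −(-48.2×10³)/((5)(96485)) = +0.100 V.
Since Ce⁴⁺/Ce³⁺ is the cathode and MnO₄⁻/Mn²⁺ the anode, E°cell = E°(Ce⁴⁺/Ce³⁺) − E°(MnO₄⁻/Mn²⁺).
So E°(Ce⁴⁺/Ce³⁺) = E°cell + E°(MnO₄⁻/Mn²⁺) = +0.100 + (+1.51) = +1.61 V.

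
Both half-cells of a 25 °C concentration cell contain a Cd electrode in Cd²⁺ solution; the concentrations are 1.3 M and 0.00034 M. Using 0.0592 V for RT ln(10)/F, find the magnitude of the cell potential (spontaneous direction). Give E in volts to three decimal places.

For a concentration cell E°cell = 0. The 1.3 M side is the cathode (reduction is favoured where [Cd²⁺] is higher).
With n = 2, E = −(0.0592/2) log([Cd²⁺]ₐₙ/[Cd²⁺]꜀ₐₜ) = −(0.0592/2) log(0.00034/1.3) = −(0.0592/2)(-3.582) = +0.106 V.

+0.106 V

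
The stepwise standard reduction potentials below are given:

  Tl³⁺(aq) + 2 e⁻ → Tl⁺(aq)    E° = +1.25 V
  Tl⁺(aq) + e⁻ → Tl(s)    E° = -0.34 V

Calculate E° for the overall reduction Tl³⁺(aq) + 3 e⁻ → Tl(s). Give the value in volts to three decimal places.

+0.720 V

Since ΔG° = −nFE° is additive over sequential reductions, n₃E°₃ = n₁E°₁ + n₂E°₂.
E°₃ = (2×+1.25 + 1×-0.34) / 3 = (+2.160) / 3 = +0.720 V.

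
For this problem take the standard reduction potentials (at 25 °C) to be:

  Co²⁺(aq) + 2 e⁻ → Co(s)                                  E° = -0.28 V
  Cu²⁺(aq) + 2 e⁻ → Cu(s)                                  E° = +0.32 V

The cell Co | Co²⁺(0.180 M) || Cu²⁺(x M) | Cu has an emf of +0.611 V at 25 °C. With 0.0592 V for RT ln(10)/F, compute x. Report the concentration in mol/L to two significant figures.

Cu²⁺/Cu is the cathode, Co²⁺/Co the anode: E°cell = +0.60 V, n = 2.
Overall reaction: Cu²⁺(aq) + Co(s) → Cu(s) + Co²⁺(aq); Q = [Co²⁺]^1/[Cu²⁺]^1.
From E = E° − (0.0592/n) log Q: log Q = (E° − E)·n/0.0592 = (+0.60 − (+0.611))·2/0.0592 = -0.3716.
So 1·log[Cu²⁺] = 1·log(0.18) − log Q = -0.7447 − (-0.3716) = -0.3731; [Cu²⁺] = 10^(-0.3731) ≈ 0.42 M.

0.42 M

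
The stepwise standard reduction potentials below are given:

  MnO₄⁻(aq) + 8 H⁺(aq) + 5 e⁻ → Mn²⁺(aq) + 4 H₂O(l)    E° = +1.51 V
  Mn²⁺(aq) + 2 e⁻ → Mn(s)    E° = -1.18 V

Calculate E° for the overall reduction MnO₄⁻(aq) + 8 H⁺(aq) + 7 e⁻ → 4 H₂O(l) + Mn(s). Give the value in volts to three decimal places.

+0.741 V

Standard free energies of sequential steps add: ΔG°₃ = ΔG°₁ + ΔG°₂, so n₃E°₃ = n₁E°₁ + n₂E°₂.
E°₃ = (5×+1.51 + 2×-1.18) / 7 = (+5.190) / 7 = +0.741 V.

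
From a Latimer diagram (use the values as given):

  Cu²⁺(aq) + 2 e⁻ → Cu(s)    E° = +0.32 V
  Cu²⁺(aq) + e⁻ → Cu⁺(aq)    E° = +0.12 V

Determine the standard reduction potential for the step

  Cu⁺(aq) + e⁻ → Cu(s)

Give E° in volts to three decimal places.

Sequential free energies add, so n₃E°₃ = n₁E°₁ + n₂E°₂.
With n₃ = 2, and the known step contributing 1×(+0.12) V, the unknown satisfies 1·E° = 2×(+0.32) − 1×(+0.12) = +0.520.
E° = +0.520 / 1 = +0.520 V.

+0.520 V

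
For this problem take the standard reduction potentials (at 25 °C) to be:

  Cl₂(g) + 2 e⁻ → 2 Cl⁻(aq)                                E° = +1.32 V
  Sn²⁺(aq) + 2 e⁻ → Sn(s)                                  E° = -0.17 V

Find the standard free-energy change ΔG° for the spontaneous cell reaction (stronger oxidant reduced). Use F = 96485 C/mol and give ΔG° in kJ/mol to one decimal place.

Cl₂/Cl⁻ (E° = +1.32 V) is the cathode; Sn²⁺/Sn (E° = -0.17 V) is the anode, so E°cell = +1.49 V.
Balancing electrons gives n = 2 (lcm of 2 and 2).
ΔG° = −nFE° = −(2)(96485)(+1.49) = -287,525 J = -287.5 kJ/mol.

-287.5 kJ/mol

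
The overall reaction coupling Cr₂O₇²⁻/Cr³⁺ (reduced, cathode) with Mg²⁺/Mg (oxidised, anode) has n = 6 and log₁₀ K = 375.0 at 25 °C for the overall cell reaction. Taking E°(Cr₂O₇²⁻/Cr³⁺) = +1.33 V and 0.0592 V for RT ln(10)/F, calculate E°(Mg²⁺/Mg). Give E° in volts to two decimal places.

-2.37 V

E°cell = (0.0592/n)·log K = (0.0592/6)(375.0) = +3.700 V.
Since Cr₂O₇²⁻/Cr³⁺ is the cathode and Mg²⁺/Mg the anode, E°cell = E°(Cr₂O₇²⁻/Cr³⁺) − E°(Mg²⁺/Mg).
So E°(Mg²⁺/Mg) = E°(Cr₂O₇²⁻/Cr³⁺) − E°cell = (+1.33) − (+3.700) = -2.37 V.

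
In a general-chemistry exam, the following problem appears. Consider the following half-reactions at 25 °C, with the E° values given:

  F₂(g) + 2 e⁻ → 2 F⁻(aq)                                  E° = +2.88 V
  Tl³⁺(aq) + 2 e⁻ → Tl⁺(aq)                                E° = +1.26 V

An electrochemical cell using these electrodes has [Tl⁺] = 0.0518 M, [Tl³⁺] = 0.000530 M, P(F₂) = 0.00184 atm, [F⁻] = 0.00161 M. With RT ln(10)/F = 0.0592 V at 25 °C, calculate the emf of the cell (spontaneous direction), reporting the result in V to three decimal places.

+1.763 V

F₂/F⁻ is the cathode (higher E°), Tl³⁺/Tl⁺ the anode: E°cell = +2.88 − (+1.26) = +1.62 V, n = 2.
Overall: F₂(g) + Tl⁺(aq) → 2 F⁻(aq) + Tl³⁺(aq)
Q = [F⁻]^2·[Tl³⁺] / (P(F₂)·[Tl⁺]); log Q = -4.841.
E = E° − (0.0592/n) log Q = +1.62 − (0.0592/2)(-4.841) = +1.763 V.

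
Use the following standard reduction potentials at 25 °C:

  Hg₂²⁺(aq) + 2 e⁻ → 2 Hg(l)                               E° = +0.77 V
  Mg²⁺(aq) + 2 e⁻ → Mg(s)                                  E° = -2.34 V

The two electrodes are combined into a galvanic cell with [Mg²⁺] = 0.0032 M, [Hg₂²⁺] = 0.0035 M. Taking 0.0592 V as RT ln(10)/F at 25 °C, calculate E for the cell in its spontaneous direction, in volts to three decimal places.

Hg₂²⁺/Hg is the cathode (higher E°), Mg²⁺/Mg the anode: E°cell = +0.77 − (-2.34) = +3.11 V, n = 2.
Overall: Hg₂²⁺(aq) + Mg(s) → 2 Hg(l) + Mg²⁺(aq)
Q = [Mg²⁺] / ([Hg₂²⁺]); log Q = -0.039.
E = E° − (0.0592/n) log Q = +3.11 − (0.0592/2)(-0.039) = +3.111 V.

+3.111 V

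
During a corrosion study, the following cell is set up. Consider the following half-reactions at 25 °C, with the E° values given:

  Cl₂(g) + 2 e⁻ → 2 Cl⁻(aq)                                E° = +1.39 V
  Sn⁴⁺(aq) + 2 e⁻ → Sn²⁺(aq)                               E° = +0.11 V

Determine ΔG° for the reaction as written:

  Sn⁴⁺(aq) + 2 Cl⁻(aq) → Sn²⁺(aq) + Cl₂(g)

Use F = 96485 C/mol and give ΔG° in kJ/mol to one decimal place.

+247.0 kJ/mol

As written, Sn⁴⁺/Sn²⁺ is reduced (cathode) and Cl₂/Cl⁻ is oxidised (anode), so E°cell = (+0.11) − (+1.39) = -1.28 V.
Balancing electrons gives n = 2.
ΔG° = −nFE° = −(2)(96485)(-1.28) = 247,002 J = +247.0 kJ/mol.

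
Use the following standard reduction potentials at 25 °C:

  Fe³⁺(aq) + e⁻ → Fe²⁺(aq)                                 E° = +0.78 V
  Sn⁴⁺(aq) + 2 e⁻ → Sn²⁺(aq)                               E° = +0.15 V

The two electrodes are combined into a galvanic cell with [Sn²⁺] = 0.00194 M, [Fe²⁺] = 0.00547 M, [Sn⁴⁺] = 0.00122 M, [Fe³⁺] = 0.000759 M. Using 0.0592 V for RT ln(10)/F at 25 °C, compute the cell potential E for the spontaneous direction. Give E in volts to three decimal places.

+0.585 V

Fe³⁺/Fe²⁺ is the cathode (higher E°), Sn⁴⁺/Sn²⁺ the anode: E°cell = +0.78 − (+0.15) = +0.63 V, n = 2.
Overall: 2 Fe³⁺(aq) + Sn²⁺(aq) → 2 Fe²⁺(aq) + Sn⁴⁺(aq)
Q = [Fe²⁺]^2·[Sn⁴⁺] / ([Fe³⁺]^2·[Sn²⁺]); log Q = 1.514.
E = E° − (0.0592/n) log Q = +0.63 − (0.0592/2)(1.514) = +0.585 V.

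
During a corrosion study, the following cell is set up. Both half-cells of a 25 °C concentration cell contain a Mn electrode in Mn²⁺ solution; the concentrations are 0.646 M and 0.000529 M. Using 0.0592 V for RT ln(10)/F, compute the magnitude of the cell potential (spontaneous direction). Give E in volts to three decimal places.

+0.091 V

For a concentration cell E°cell = 0. The 0.646 M side is the cathode (reduction is favoured where [Mn²⁺] is higher).
With n = 2, E = −(0.0592/2) log([Mn²⁺]ₐₙ/[Mn²⁺]꜀ₐₜ) = −(0.0592/2) log(0.000529/0.646) = −(0.0592/2)(-3.087) = +0.091 V.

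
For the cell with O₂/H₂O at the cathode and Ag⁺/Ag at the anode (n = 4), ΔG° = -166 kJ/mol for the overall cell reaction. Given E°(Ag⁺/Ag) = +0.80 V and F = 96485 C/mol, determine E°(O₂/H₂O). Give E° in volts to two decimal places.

E°cell = −ΔG°/(nF) = −(-166×10³)/((4)(96485)) = +0.430 V.
Since O₂/H₂O is the cathode and Ag⁺/Ag the anode, E°cell = E°(O₂/H₂O) − E°(Ag⁺/Ag).
So E°(O₂/H₂O) = E°cell + E°(Ag⁺/Ag) = +0.430 + (+0.80) = +1.23 V.

+1.23 V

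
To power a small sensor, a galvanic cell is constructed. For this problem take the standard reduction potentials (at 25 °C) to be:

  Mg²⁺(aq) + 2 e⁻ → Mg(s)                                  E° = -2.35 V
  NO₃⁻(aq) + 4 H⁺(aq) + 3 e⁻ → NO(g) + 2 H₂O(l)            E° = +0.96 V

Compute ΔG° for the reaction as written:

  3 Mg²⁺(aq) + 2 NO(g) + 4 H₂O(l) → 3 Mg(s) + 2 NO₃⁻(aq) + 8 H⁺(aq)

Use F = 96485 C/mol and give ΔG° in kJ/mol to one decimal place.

As written, Mg²⁺/Mg is reduced (cathode) and NO₃⁻/NO is oxidised (anode), so E°cell = (-2.35) − (+0.96) = -3.31 V.
Balancing electrons gives n = 6.
ΔG° = −nFE° = −(6)(96485)(-3.31) = 1,916,192 J = +1916.2 kJ/mol.

+1916.2 kJ/mol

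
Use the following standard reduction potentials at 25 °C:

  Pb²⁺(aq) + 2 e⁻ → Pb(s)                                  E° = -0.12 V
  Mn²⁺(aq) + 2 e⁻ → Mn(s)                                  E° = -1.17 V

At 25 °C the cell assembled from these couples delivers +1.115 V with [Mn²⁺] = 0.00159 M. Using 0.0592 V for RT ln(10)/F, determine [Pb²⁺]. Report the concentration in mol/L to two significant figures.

Pb²⁺/Pb is the cathode, Mn²⁺/Mn the anode: E°cell = +1.05 V, n = 2.
Overall reaction: Pb²⁺(aq) + Mn(s) → Pb(s) + Mn²⁺(aq); Q = [Mn²⁺]^1/[Pb²⁺]^1.
From E = E° − (0.0592/n) log Q: log Q = (E° − E)·n/0.0592 = (+1.05 − (+1.115))·2/0.0592 = -2.1959.
So 1·log[Pb²⁺] = 1·log(0.00159) − log Q = -2.7986 − (-2.1959) = -0.6027; [Pb²⁺] = 10^(-0.6027) ≈ 0.25 M.

0.25 M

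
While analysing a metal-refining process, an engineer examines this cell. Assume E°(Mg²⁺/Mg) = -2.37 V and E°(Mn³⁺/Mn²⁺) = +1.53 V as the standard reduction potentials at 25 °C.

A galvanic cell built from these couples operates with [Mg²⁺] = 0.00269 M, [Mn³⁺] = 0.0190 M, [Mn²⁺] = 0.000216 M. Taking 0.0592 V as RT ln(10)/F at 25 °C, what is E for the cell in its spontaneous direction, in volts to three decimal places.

+4.091 V

Mn³⁺/Mn²⁺ is the cathode (higher E°), Mg²⁺/Mg the anode: E°cell = +1.53 − (-2.37) = +3.90 V, n = 2.
Overall: 2 Mn³⁺(aq) + Mg(s) → 2 Mn²⁺(aq) + Mg²⁺(aq)
Q = [Mn²⁺]^2·[Mg²⁺] / ([Mn³⁺]^2); log Q = -6.459.
E = E° − (0.0592/n) log Q = +3.90 − (0.0592/2)(-6.459) = +4.091 V.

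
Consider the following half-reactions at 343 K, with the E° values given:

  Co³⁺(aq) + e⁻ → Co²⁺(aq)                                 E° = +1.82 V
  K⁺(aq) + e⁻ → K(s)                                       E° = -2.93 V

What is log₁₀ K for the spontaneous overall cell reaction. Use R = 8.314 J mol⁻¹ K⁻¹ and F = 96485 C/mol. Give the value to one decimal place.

69.8

Cathode: Co³⁺/Co²⁺; anode: K⁺/K. E°cell = (+1.82) − (-2.93) = +4.75 V, with n = 1.
ΔG° = −nFE° = −RT ln K, so ln K = nFE°/(RT) = (1)(96485)(+4.75) / ((8.314)(343)) = 160.712.
log₁₀ K = 160.712 / ln 10 = 69.8.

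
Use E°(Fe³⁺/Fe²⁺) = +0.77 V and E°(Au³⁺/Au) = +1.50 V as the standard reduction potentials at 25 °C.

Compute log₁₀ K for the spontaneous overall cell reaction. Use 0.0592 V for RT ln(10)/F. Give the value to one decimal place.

37.0

Cathode: Au³⁺/Au; anode: Fe³⁺/Fe²⁺. E°cell = +0.73 V, n = 3.
log K = nE°cell / 0.0592 = (3)(+0.73) / 0.0592 = 37.0.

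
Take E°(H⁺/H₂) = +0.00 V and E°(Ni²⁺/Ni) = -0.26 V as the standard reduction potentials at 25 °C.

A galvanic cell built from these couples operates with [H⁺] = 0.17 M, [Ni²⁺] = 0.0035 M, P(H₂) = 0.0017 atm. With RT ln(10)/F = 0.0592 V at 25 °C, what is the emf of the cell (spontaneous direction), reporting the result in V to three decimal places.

H⁺/H₂ is the cathode (higher E°), Ni²⁺/Ni the anode: E°cell = +0.00 − (-0.26) = +0.26 V, n = 2.
Overall: 2 H⁺(aq) + Ni(s) → H₂(g) + Ni²⁺(aq)
Q = P(H₂)·[Ni²⁺] / ([H⁺]^2); log Q = -3.686.
E = E° − (0.0592/n) log Q = +0.26 − (0.0592/2)(-3.686) = +0.369 V.

+0.369 V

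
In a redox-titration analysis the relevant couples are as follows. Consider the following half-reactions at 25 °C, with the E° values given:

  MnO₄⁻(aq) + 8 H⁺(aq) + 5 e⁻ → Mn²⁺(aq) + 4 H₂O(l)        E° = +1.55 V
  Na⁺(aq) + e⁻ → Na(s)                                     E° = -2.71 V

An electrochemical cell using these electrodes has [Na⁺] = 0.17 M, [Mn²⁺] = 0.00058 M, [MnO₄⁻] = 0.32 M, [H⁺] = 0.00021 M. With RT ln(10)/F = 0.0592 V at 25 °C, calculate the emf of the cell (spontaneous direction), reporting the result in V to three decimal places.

MnO₄⁻/Mn²⁺ is the cathode (higher E°), Na⁺/Na the anode: E°cell = +1.55 − (-2.71) = +4.26 V, n = 5.
Overall: MnO₄⁻(aq) + 8 H⁺(aq) + 5 Na(s) → Mn²⁺(aq) + 4 H₂O(l) + 5 Na⁺(aq)
Q = [Mn²⁺]·[Na⁺]^5 / ([MnO₄⁻]·[H⁺]^8); log Q = 22.833.
E = E° − (0.0592/n) log Q = +4.26 − (0.0592/5)(22.833) = +3.990 V.

+3.990 V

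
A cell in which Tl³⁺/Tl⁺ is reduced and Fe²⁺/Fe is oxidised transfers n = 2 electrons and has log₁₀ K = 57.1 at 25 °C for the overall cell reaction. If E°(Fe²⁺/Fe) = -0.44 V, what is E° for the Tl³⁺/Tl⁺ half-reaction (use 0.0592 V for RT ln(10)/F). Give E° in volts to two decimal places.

+1.25 V

E°cell = (0.0592/n)·log K = (0.0592/2)(57.1) = +1.690 V.
Since Tl³⁺/Tl⁺ is the cathode and Fe²⁺/Fe the anode, E°cell = E°(Tl³⁺/Tl⁺) − E°(Fe²⁺/Fe).
So E°(Tl³⁺/Tl⁺) = E°cell + E°(Fe²⁺/Fe) = +1.690 + (-0.44) = +1.25 V.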